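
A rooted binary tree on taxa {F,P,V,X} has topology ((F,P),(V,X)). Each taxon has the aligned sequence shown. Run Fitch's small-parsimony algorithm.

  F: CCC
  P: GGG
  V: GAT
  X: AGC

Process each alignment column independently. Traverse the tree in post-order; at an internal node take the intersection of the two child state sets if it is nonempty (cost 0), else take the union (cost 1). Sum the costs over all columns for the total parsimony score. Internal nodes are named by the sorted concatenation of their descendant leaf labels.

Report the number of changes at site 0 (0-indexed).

2

FP@0: {C} ∪ {G} = {C,G} (union, +1)
VX@0: {G} ∪ {A} = {A,G} (union, +1)
FPVX@0: {C,G} ∩ {A,G} = {G} (intersection, +0)
FP@1: {C} ∪ {G} = {C,G} (union, +1)
VX@1: {A} ∪ {G} = {A,G} (union, +1)
FPVX@1: {C,G} ∩ {A,G} = {G} (intersection, +0)
FP@2: {C} ∪ {G} = {C,G} (union, +1)
VX@2: {T} ∪ {C} = {C,T} (union, +1)
FPVX@2: {C,G} ∩ {C,T} = {C} (intersection, +0)
per-site changes: [2, 2, 2]; total = 6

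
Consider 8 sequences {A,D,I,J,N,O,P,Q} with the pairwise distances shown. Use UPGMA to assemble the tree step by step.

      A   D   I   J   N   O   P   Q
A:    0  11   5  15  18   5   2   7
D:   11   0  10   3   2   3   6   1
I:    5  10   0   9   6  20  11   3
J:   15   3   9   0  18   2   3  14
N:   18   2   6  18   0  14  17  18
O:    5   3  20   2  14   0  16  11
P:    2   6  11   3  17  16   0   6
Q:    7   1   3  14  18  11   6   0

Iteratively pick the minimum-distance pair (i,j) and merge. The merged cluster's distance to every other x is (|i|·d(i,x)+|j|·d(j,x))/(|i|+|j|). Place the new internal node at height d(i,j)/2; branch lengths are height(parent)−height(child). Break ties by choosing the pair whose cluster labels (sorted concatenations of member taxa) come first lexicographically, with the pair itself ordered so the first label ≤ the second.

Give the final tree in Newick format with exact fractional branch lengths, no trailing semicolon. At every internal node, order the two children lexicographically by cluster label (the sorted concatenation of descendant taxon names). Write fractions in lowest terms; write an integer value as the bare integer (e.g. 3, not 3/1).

iteration 1: select D,Q (d=1); attach at lengths (1/2, 1/2); label the merged cluster DQ
  updated: d(A,DQ)=9, d(DQ,I)=13/2, d(DQ,J)=17/2, d(DQ,N)=10, d(DQ,O)=7, d(DQ,P)=6
iteration 2: select A,P (d=2); attach at lengths (1, 1); label the merged cluster AP
  updated: d(AP,DQ)=15/2, d(AP,I)=8, d(AP,J)=9, d(AP,N)=35/2, d(AP,O)=21/2
iteration 3: select J,O (d=2); attach at lengths (1, 1); label the merged cluster JO
  updated: d(AP,JO)=39/4, d(DQ,JO)=31/4, d(I,JO)=29/2, d(JO,N)=16
iteration 4: select I,N (d=6); attach at lengths (3, 3); label the merged cluster IN
  updated: d(AP,IN)=51/4, d(DQ,IN)=33/4, d(IN,JO)=61/4
iteration 5: select AP,DQ (d=15/2); attach at lengths (11/4, 13/4); label the merged cluster ADPQ
  updated: d(ADPQ,IN)=21/2, d(ADPQ,JO)=35/4
iteration 6: select ADPQ,JO (d=35/4); attach at lengths (5/8, 27/8); label the merged cluster ADJOPQ
  updated: d(ADJOPQ,IN)=145/12
iteration 7: select ADJOPQ,IN (d=145/12); attach at lengths (5/3, 73/24); label the merged cluster ADIJNOPQ
final tree: ((((A:1,P:1):11/4,(D:1/2,Q:1/2):13/4):5/8,(J:1,O:1):27/8):5/3,(I:3,N:3):73/24)
total length: 617/24

((((A:1,P:1):11/4,(D:1/2,Q:1/2):13/4):5/8,(J:1,O:1):27/8):5/3,(I:3,N:3):73/24)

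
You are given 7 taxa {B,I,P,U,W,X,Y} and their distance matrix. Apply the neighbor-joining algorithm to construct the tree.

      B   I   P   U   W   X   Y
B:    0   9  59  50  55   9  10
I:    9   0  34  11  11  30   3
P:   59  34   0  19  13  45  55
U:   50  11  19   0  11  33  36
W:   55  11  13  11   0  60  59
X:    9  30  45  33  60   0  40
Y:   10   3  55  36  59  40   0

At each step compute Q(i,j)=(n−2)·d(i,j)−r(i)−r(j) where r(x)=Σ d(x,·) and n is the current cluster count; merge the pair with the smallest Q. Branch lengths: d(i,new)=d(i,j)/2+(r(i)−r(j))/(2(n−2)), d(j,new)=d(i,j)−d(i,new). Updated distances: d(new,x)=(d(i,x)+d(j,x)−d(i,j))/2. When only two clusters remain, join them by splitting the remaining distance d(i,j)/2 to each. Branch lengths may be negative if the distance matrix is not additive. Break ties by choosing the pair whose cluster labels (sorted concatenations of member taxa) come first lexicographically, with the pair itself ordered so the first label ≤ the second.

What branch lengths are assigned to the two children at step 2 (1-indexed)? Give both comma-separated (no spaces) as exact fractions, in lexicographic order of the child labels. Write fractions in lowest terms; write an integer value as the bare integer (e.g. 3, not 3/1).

67/8,1/8

step 1: merge (P,W) at d=13, Q=-369; branch lengths P→81/10, W→49/10; new cluster PW
  updated: d(B,PW)=101/2, d(I,PW)=16, d(PW,U)=17/2, d(PW,X)=46, d(PW,Y)=101/2
step 2: merge (PW,U) at d=17/2, Q=-276; branch lengths PW→67/8, U→1/8; new cluster PUW
  updated: d(B,PUW)=46, d(I,PUW)=37/4, d(PUW,X)=141/4, d(PUW,Y)=39
step 3: merge (B,X) at d=9, Q=-645/4; branch lengths B→-53/24, X→269/24; new cluster BX
  updated: d(BX,I)=15, d(BX,PUW)=289/8, d(BX,Y)=41/2
step 4: merge (BX,Y) at d=41/2, Q=-745/8; branch lengths BX→401/32, Y→255/32; new cluster BXY
  updated: d(BXY,I)=-5/4, d(BXY,PUW)=437/16
step 5: merge (BXY,I) at d=-5/4, Q=-565/16; branch lengths BXY→269/32, I→-309/32; new cluster BIXY
  updated: d(BIXY,PUW)=605/32
step 6: merge (BIXY,PUW) at d=605/32; branch lengths BIXY→605/64, PUW→605/64; new cluster BIPUWXY
final tree: ((((B:-53/24,X:269/24):401/32,Y:255/32):269/32,I:-309/32):605/64,((P:81/10,W:49/10):67/8,U:1/8):605/64)
total length: 2197/32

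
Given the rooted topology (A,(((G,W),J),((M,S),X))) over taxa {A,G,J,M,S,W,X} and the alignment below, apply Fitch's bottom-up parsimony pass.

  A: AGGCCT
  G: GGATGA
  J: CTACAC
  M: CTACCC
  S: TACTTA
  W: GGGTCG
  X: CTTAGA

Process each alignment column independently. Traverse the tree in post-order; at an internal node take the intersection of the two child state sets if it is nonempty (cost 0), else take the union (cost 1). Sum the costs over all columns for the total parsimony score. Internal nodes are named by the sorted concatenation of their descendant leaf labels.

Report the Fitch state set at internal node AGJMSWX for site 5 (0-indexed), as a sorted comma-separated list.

A,T

[col 0] GW: children G:{G}, W:{G} ∩→ {G}; cost 0
[col 0] GJW: children GW:{G}, J:{C} ∪→ {C,G}; cost 1
[col 0] MS: children M:{C}, S:{T} ∪→ {C,T}; cost 1
[col 0] MSX: children MS:{C,T}, X:{C} ∩→ {C}; cost 0
[col 0] GJMSWX: children GJW:{C,G}, MSX:{C} ∩→ {C}; cost 0
[col 0] AGJMSWX: children A:{A}, GJMSWX:{C} ∪→ {A,C}; cost 1
[col 1] GW: children G:{G}, W:{G} ∩→ {G}; cost 0
[col 1] GJW: children GW:{G}, J:{T} ∪→ {G,T}; cost 1
[col 1] MS: children M:{T}, S:{A} ∪→ {A,T}; cost 1
[col 1] MSX: children MS:{A,T}, X:{T} ∩→ {T}; cost 0
[col 1] GJMSWX: children GJW:{G,T}, MSX:{T} ∩→ {T}; cost 0
[col 1] AGJMSWX: children A:{G}, GJMSWX:{T} ∪→ {G,T}; cost 1
[col 2] GW: children G:{A}, W:{G} ∪→ {A,G}; cost 1
[col 2] GJW: children GW:{A,G}, J:{A} ∩→ {A}; cost 0
[col 2] MS: children M:{A}, S:{C} ∪→ {A,C}; cost 1
[col 2] MSX: children MS:{A,C}, X:{T} ∪→ {A,C,T}; cost 1
[col 2] GJMSWX: children GJW:{A}, MSX:{A,C,T} ∩→ {A}; cost 0
[col 2] AGJMSWX: children A:{G}, GJMSWX:{A} ∪→ {A,G}; cost 1
[col 3] GW: children G:{T}, W:{T} ∩→ {T}; cost 0
[col 3] GJW: children GW:{T}, J:{C} ∪→ {C,T}; cost 1
[col 3] MS: children M:{C}, S:{T} ∪→ {C,T}; cost 1
[col 3] MSX: children MS:{C,T}, X:{A} ∪→ {A,C,T}; cost 1
[col 3] GJMSWX: children GJW:{C,T}, MSX:{A,C,T} ∩→ {C,T}; cost 0
[col 3] AGJMSWX: children A:{C}, GJMSWX:{C,T} ∩→ {C}; cost 0
[col 4] GW: children G:{G}, W:{C} ∪→ {C,G}; cost 1
[col 4] GJW: children GW:{C,G}, J:{A} ∪→ {A,C,G}; cost 1
[col 4] MS: children M:{C}, S:{T} ∪→ {C,T}; cost 1
[col 4] MSX: children MS:{C,T}, X:{G} ∪→ {C,G,T}; cost 1
[col 4] GJMSWX: children GJW:{A,C,G}, MSX:{C,G,T} ∩→ {C,G}; cost 0
[col 4] AGJMSWX: children A:{C}, GJMSWX:{C,G} ∩→ {C}; cost 0
[col 5] GW: children G:{A}, W:{G} ∪→ {A,G}; cost 1
[col 5] GJW: children GW:{A,G}, J:{C} ∪→ {A,C,G}; cost 1
[col 5] MS: children M:{C}, S:{A} ∪→ {A,C}; cost 1
[col 5] MSX: children MS:{A,C}, X:{A} ∩→ {A}; cost 0
[col 5] GJMSWX: children GJW:{A,C,G}, MSX:{A} ∩→ {A}; cost 0
[col 5] AGJMSWX: children A:{T}, GJMSWX:{A} ∪→ {A,T}; cost 1
per-site changes: [3, 3, 4, 3, 4, 4]; total = 21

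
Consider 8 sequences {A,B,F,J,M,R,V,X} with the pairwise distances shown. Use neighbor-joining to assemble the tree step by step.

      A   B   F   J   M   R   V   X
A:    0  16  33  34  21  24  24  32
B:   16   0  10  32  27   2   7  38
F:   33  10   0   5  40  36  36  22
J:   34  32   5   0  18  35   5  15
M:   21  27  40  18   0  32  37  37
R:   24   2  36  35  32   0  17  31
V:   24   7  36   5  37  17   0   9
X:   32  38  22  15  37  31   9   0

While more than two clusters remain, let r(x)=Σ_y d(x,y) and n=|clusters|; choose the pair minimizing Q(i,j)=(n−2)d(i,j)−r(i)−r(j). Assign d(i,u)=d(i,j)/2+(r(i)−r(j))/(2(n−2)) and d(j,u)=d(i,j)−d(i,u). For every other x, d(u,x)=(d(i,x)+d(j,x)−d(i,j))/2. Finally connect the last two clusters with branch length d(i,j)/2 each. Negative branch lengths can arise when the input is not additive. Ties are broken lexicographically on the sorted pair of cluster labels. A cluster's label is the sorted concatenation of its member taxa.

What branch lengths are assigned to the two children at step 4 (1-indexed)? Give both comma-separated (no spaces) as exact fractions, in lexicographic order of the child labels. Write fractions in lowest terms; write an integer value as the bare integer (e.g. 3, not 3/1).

131/24,187/24

1. join B+R (d=2, Q=-297) ⇒ BR; edges |B|=-11/4, |R|=19/4
  updated: d(A,BR)=19, d(BR,F)=22, d(BR,J)=65/2, d(BR,M)=57/2, d(BR,V)=11, d(BR,X)=67/2
2. join F+J (d=5, Q=-485/2) ⇒ FJ; edges |F|=147/20, |J|=-47/20
  updated: d(A,FJ)=31, d(BR,FJ)=99/4, d(FJ,M)=53/2, d(FJ,V)=18, d(FJ,X)=16
3. join A+M (d=21, Q=-193) ⇒ AM; edges |A|=61/8, |M|=107/8
  updated: d(AM,BR)=53/4, d(AM,FJ)=73/4, d(AM,V)=20, d(AM,X)=24
4. join AM+BR (d=53/4, Q=-473/4) ⇒ ABMR; edges |AM|=131/24, |BR|=187/24
  updated: d(ABMR,FJ)=119/8, d(ABMR,V)=71/8, d(ABMR,X)=177/8
5. join ABMR+FJ (d=119/8, Q=-65) ⇒ ABFJMR; edges |ABMR|=107/16, |FJ|=131/16
  updated: d(ABFJMR,V)=6, d(ABFJMR,X)=93/8
6. join ABFJMR+V (d=6, Q=-213/8) ⇒ ABFJMRV; edges |ABFJMR|=69/16, |V|=27/16
  updated: d(ABFJMRV,X)=117/16
7. join ABFJMRV+X (d=117/16) ⇒ ABFJMRVX; edges |ABFJMRV|=117/32, |X|=117/32
final tree: (((((A:61/8,M:107/8):131/24,(B:-11/4,R:19/4):187/24):107/16,(F:147/20,J:-47/20):131/16):69/16,V:27/16):117/32,X:117/32)
total length: 1111/16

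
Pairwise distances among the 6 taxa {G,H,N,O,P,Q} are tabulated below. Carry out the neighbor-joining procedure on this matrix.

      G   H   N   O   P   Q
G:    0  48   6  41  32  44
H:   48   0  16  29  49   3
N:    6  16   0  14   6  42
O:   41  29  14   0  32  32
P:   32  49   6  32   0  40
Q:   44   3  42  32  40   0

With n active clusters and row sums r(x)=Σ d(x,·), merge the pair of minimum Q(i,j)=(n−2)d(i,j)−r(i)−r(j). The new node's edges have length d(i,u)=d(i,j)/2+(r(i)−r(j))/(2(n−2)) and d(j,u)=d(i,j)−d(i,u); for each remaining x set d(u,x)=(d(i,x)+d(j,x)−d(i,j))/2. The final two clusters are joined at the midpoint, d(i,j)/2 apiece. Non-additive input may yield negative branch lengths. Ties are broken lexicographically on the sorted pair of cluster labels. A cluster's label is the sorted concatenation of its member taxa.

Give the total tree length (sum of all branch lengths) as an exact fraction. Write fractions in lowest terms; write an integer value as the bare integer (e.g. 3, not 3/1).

iteration 1: select H,Q (d=3, Q=-294); attach at lengths (-1/2, 7/2); label the merged cluster HQ
  updated: d(G,HQ)=89/2, d(HQ,N)=55/2, d(HQ,O)=29, d(HQ,P)=43
iteration 2: select HQ,O (d=29, Q=-173); attach at lengths (115/6, 59/6); label the merged cluster HOQ
  updated: d(G,HOQ)=113/4, d(HOQ,N)=25/4, d(HOQ,P)=23
iteration 3: select G,N (d=6, Q=-145/2); attach at lengths (15, -9); label the merged cluster GN
  updated: d(GN,HOQ)=57/4, d(GN,P)=16
iteration 4: select GN,HOQ (d=57/4, Q=-213/4); attach at lengths (29/8, 85/8); label the merged cluster GHNOQ
  updated: d(GHNOQ,P)=99/8
iteration 5: select GHNOQ,P (d=99/8); attach at lengths (99/16, 99/16); label the merged cluster GHNOPQ
final tree: (((G:15,N:-9):29/8,((H:-1/2,Q:7/2):115/6,O:59/6):85/8):99/16,P:99/16)
total length: 517/8

517/8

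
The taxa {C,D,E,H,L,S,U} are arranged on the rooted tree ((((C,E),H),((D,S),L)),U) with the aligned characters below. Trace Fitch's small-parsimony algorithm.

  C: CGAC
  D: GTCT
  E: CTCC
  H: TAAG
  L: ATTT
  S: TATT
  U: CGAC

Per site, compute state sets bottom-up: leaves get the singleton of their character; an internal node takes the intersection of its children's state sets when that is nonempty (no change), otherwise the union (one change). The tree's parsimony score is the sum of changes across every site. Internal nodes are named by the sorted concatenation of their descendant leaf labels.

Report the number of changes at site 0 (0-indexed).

4

site 0, node CE: C={C} ∩ E={C} → {C} (+0)
site 0, node CEH: CE={C} ∪ H={T} → {C,T} (+1)
site 0, node DS: D={G} ∪ S={T} → {G,T} (+1)
site 0, node DLS: DS={G,T} ∪ L={A} → {A,G,T} (+1)
site 0, node CDEHLS: CEH={C,T} ∩ DLS={A,G,T} → {T} (+0)
site 0, node CDEHLSU: CDEHLS={T} ∪ U={C} → {C,T} (+1)
site 1, node CE: C={G} ∪ E={T} → {G,T} (+1)
site 1, node CEH: CE={G,T} ∪ H={A} → {A,G,T} (+1)
site 1, node DS: D={T} ∪ S={A} → {A,T} (+1)
site 1, node DLS: DS={A,T} ∩ L={T} → {T} (+0)
site 1, node CDEHLS: CEH={A,G,T} ∩ DLS={T} → {T} (+0)
site 1, node CDEHLSU: CDEHLS={T} ∪ U={G} → {G,T} (+1)
site 2, node CE: C={A} ∪ E={C} → {A,C} (+1)
site 2, node CEH: CE={A,C} ∩ H={A} → {A} (+0)
site 2, node DS: D={C} ∪ S={T} → {C,T} (+1)
site 2, node DLS: DS={C,T} ∩ L={T} → {T} (+0)
site 2, node CDEHLS: CEH={A} ∪ DLS={T} → {A,T} (+1)
site 2, node CDEHLSU: CDEHLS={A,T} ∩ U={A} → {A} (+0)
site 3, node CE: C={C} ∩ E={C} → {C} (+0)
site 3, node CEH: CE={C} ∪ H={G} → {C,G} (+1)
site 3, node DS: D={T} ∩ S={T} → {T} (+0)
site 3, node DLS: DS={T} ∩ L={T} → {T} (+0)
site 3, node CDEHLS: CEH={C,G} ∪ DLS={T} → {C,G,T} (+1)
site 3, node CDEHLSU: CDEHLS={C,G,T} ∩ U={C} → {C} (+0)
per-site changes: [4, 4, 3, 2]; total = 13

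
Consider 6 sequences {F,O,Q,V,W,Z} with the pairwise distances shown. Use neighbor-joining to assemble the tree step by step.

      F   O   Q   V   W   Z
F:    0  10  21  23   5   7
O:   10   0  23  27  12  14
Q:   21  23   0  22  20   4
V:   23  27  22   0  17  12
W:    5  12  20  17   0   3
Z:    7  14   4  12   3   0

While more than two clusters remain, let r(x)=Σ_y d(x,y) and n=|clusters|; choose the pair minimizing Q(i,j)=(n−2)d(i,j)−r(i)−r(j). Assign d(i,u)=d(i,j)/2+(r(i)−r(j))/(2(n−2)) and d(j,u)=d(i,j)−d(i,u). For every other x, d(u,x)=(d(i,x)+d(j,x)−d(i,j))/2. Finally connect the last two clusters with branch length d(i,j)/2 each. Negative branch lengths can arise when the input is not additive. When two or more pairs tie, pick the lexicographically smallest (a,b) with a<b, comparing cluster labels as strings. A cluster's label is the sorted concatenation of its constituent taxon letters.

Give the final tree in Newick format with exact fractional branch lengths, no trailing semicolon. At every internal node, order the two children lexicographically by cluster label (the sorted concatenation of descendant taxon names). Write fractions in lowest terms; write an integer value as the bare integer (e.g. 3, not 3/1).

(((F:35/16,O:125/16):39/16,((Q:33/4,Z:-17/4):8/3,V:37/3):75/16):17/32,W:17/32)

iteration 1: select Q,Z (d=4, Q=-114); attach at lengths (33/4, -17/4); label the merged cluster QZ
  updated: d(F,QZ)=12, d(O,QZ)=33/2, d(QZ,V)=15, d(QZ,W)=19/2
iteration 2: select QZ,V (d=15, Q=-90); attach at lengths (8/3, 37/3); label the merged cluster QVZ
  updated: d(F,QVZ)=10, d(O,QVZ)=57/4, d(QVZ,W)=23/4
iteration 3: select F,O (d=10, Q=-165/4); attach at lengths (35/16, 125/16); label the merged cluster FO
  updated: d(FO,QVZ)=57/8, d(FO,W)=7/2
iteration 4: select FO,QVZ (d=57/8, Q=-131/8); attach at lengths (39/16, 75/16); label the merged cluster FOQVZ
  updated: d(FOQVZ,W)=17/16
iteration 5: select FOQVZ,W (d=17/16); attach at lengths (17/32, 17/32); label the merged cluster FOQVWZ
final tree: (((F:35/16,O:125/16):39/16,((Q:33/4,Z:-17/4):8/3,V:37/3):75/16):17/32,W:17/32)
total length: 595/16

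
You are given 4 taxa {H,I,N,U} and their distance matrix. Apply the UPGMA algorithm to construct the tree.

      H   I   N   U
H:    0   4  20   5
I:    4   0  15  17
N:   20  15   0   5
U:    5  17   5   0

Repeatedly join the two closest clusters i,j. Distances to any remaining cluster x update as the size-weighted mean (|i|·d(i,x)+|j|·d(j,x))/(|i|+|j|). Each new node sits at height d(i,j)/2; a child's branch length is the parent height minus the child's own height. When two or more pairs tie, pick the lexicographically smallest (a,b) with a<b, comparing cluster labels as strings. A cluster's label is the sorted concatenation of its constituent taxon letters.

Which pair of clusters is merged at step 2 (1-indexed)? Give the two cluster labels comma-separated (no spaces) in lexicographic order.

1. join H+I (d=4) ⇒ HI; edges |H|=2, |I|=2
  updated: d(HI,N)=35/2, d(HI,U)=11
2. join N+U (d=5) ⇒ NU; edges |N|=5/2, |U|=5/2
  updated: d(HI,NU)=57/4
3. join HI+NU (d=57/4) ⇒ HINU; edges |HI|=41/8, |NU|=37/8
final tree: ((H:2,I:2):41/8,(N:5/2,U:5/2):37/8)
total length: 75/4

N,U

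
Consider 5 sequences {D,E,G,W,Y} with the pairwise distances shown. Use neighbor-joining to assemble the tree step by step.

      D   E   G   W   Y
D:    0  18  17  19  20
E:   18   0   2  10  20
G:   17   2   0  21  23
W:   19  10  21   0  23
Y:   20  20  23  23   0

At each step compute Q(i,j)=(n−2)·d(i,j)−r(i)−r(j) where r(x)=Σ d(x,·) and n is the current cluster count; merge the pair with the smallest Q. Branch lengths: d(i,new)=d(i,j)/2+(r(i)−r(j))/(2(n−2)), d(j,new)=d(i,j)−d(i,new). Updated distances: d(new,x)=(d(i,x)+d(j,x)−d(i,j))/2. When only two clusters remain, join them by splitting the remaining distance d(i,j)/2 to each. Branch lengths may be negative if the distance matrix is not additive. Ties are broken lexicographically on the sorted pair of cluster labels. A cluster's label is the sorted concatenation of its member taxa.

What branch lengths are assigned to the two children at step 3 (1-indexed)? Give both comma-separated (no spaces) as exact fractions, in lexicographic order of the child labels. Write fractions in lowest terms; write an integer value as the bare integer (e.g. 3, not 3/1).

5/2,6

step 1: merge (E,G) at d=2, Q=-107; branch lengths E→-7/6, G→19/6; new cluster EG
  updated: d(D,EG)=33/2, d(EG,W)=29/2, d(EG,Y)=41/2
step 2: merge (D,Y) at d=20, Q=-79; branch lengths D→8, Y→12; new cluster DY
  updated: d(DY,EG)=17/2, d(DY,W)=11
step 3: merge (DY,EG) at d=17/2, Q=-34; branch lengths DY→5/2, EG→6; new cluster DEGY
  updated: d(DEGY,W)=17/2
step 4: merge (DEGY,W) at d=17/2; branch lengths DEGY→17/4, W→17/4; new cluster DEGWY
final tree: (((D:8,Y:12):5/2,(E:-7/6,G:19/6):6):17/4,W:17/4)
total length: 39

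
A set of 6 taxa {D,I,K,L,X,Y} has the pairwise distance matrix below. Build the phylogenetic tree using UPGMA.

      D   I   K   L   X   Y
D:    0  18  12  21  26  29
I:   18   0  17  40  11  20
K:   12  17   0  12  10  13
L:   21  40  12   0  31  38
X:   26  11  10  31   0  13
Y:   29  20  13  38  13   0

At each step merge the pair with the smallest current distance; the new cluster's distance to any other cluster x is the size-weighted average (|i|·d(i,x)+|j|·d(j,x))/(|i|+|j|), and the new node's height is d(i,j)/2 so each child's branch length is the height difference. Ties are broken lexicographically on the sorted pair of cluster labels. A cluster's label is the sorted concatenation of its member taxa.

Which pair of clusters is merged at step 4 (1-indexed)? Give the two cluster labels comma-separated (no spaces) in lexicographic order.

D,L

step 1: merge (K,X) at d=10; branch lengths K→5, X→5; new cluster KX
  updated: d(D,KX)=19, d(I,KX)=14, d(KX,L)=43/2, d(KX,Y)=13
step 2: merge (KX,Y) at d=13; branch lengths KX→3/2, Y→13/2; new cluster KXY
  updated: d(D,KXY)=67/3, d(I,KXY)=16, d(KXY,L)=27
step 3: merge (I,KXY) at d=16; branch lengths I→8, KXY→3/2; new cluster IKXY
  updated: d(D,IKXY)=85/4, d(IKXY,L)=121/4
step 4: merge (D,L) at d=21; branch lengths D→21/2, L→21/2; new cluster DL
  updated: d(DL,IKXY)=103/4
step 5: merge (DL,IKXY) at d=103/4; branch lengths DL→19/8, IKXY→39/8; new cluster DIKLXY
final tree: ((D:21/2,L:21/2):19/8,(I:8,((K:5,X:5):3/2,Y:13/2):3/2):39/8)
total length: 223/4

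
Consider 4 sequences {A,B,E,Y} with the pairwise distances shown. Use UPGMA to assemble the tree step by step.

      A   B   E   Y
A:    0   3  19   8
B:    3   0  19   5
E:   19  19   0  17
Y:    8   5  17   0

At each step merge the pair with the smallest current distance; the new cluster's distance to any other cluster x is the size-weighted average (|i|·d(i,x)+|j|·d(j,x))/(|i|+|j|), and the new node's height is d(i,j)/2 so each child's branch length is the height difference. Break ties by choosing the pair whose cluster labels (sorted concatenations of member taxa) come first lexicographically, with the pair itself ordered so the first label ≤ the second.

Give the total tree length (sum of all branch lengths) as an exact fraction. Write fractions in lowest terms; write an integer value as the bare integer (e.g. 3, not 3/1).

step 1: merge (A,B) at d=3; branch lengths A→3/2, B→3/2; new cluster AB
  updated: d(AB,E)=19, d(AB,Y)=13/2
step 2: merge (AB,Y) at d=13/2; branch lengths AB→7/4, Y→13/4; new cluster ABY
  updated: d(ABY,E)=55/3
step 3: merge (ABY,E) at d=55/3; branch lengths ABY→71/12, E→55/6; new cluster ABEY
final tree: (((A:3/2,B:3/2):7/4,Y:13/4):71/12,E:55/6)
total length: 277/12

277/12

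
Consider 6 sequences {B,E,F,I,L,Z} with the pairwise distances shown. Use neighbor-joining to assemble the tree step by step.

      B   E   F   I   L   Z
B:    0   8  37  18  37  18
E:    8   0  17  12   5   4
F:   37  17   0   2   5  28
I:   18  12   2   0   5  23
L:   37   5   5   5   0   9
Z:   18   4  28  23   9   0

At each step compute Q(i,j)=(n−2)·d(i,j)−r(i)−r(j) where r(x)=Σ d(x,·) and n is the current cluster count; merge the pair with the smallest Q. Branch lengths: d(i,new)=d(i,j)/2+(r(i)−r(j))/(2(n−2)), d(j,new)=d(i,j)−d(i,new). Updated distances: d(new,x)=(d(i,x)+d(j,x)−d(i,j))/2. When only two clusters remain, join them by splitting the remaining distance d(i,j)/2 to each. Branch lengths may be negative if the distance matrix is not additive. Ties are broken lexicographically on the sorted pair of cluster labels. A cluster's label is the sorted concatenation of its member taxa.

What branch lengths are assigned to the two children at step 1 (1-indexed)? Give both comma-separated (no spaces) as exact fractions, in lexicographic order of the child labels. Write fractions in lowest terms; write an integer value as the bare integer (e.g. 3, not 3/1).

37/8,-21/8

step 1: merge (F,I) at d=2, Q=-141; branch lengths F→37/8, I→-21/8; new cluster FI
  updated: d(B,FI)=53/2, d(E,FI)=27/2, d(FI,L)=4, d(FI,Z)=49/2
step 2: merge (FI,L) at d=4, Q=-223/2; branch lengths FI→17/4, L→-1/4; new cluster FIL
  updated: d(B,FIL)=119/4, d(E,FIL)=29/4, d(FIL,Z)=59/4
step 3: merge (B,E) at d=8, Q=-59; branch lengths B→105/8, E→-41/8; new cluster BE
  updated: d(BE,FIL)=29/2, d(BE,Z)=7
step 4: merge (BE,FIL) at d=29/2, Q=-145/4; branch lengths BE→27/8, FIL→89/8; new cluster BEFIL
  updated: d(BEFIL,Z)=29/8
step 5: merge (BEFIL,Z) at d=29/8; branch lengths BEFIL→29/16, Z→29/16; new cluster BEFILZ
final tree: (((B:105/8,E:-41/8):27/8,((F:37/8,I:-21/8):17/4,L:-1/4):89/8):29/16,Z:29/16)
total length: 257/8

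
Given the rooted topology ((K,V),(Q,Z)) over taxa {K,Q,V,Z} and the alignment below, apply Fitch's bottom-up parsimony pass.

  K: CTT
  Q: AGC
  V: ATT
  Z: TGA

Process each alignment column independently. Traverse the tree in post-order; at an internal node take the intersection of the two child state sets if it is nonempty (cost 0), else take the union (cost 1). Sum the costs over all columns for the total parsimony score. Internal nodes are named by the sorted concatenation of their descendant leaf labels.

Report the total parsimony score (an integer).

5

site 0, node KV: K={C} ∪ V={A} → {A,C} (+1)
site 0, node QZ: Q={A} ∪ Z={T} → {A,T} (+1)
site 0, node KQVZ: KV={A,C} ∩ QZ={A,T} → {A} (+0)
site 1, node KV: K={T} ∩ V={T} → {T} (+0)
site 1, node QZ: Q={G} ∩ Z={G} → {G} (+0)
site 1, node KQVZ: KV={T} ∪ QZ={G} → {G,T} (+1)
site 2, node KV: K={T} ∩ V={T} → {T} (+0)
site 2, node QZ: Q={C} ∪ Z={A} → {A,C} (+1)
site 2, node KQVZ: KV={T} ∪ QZ={A,C} → {A,C,T} (+1)
per-site changes: [2, 1, 2]; total = 5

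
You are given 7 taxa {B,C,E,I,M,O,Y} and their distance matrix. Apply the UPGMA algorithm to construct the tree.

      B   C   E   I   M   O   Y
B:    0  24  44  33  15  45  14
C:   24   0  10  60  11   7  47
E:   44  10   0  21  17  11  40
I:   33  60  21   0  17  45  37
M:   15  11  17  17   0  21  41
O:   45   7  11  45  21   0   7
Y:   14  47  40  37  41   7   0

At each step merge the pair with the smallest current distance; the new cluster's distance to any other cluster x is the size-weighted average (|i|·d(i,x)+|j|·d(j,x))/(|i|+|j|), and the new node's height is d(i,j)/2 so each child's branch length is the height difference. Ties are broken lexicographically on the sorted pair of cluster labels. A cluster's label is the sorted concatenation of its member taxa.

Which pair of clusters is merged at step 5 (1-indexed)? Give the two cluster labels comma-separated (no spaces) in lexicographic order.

step 1: merge (C,O) at d=7; branch lengths C→7/2, O→7/2; new cluster CO
  updated: d(B,CO)=69/2, d(CO,E)=21/2, d(CO,I)=105/2, d(CO,M)=16, d(CO,Y)=27
step 2: merge (CO,E) at d=21/2; branch lengths CO→7/4, E→21/4; new cluster CEO
  updated: d(B,CEO)=113/3, d(CEO,I)=42, d(CEO,M)=49/3, d(CEO,Y)=94/3
step 3: merge (B,Y) at d=14; branch lengths B→7, Y→7; new cluster BY
  updated: d(BY,CEO)=69/2, d(BY,I)=35, d(BY,M)=28
step 4: merge (CEO,M) at d=49/3; branch lengths CEO→35/12, M→49/6; new cluster CEMO
  updated: d(BY,CEMO)=263/8, d(CEMO,I)=143/4
step 5: merge (BY,CEMO) at d=263/8; branch lengths BY→151/16, CEMO→397/48; new cluster BCEMOY
  updated: d(BCEMOY,I)=71/2
step 6: merge (BCEMOY,I) at d=71/2; branch lengths BCEMOY→21/16, I→71/4; new cluster BCEIMOY
final tree: (((B:7,Y:7):151/16,(((C:7/2,O:7/2):7/4,E:21/4):35/12,M:49/6):397/48):21/16,I:71/4)
total length: 3641/48

BY,CEMO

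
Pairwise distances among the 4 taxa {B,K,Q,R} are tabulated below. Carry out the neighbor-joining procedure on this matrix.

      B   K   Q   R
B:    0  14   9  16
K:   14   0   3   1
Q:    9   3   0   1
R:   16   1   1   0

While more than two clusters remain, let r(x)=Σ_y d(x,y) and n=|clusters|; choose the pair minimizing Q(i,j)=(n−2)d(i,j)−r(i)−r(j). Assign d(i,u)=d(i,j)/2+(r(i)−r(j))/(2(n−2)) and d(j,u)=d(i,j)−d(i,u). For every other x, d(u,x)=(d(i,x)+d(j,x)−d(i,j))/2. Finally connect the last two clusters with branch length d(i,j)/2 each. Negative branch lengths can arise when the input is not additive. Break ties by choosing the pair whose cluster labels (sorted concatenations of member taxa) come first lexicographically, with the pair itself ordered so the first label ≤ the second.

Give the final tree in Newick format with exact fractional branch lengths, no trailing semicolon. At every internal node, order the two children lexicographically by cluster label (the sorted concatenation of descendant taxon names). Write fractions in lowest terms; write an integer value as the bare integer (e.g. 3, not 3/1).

(((B:11,Q:-2):7/2,K:1/2):1/4,R:1/4)

step 1: merge (B,Q) at d=9, Q=-34; branch lengths B→11, Q→-2; new cluster BQ
  updated: d(BQ,K)=4, d(BQ,R)=4
step 2: merge (BQ,K) at d=4, Q=-9; branch lengths BQ→7/2, K→1/2; new cluster BKQ
  updated: d(BKQ,R)=1/2
step 3: merge (BKQ,R) at d=1/2; branch lengths BKQ→1/4, R→1/4; new cluster BKQR
final tree: (((B:11,Q:-2):7/2,K:1/2):1/4,R:1/4)
total length: 27/2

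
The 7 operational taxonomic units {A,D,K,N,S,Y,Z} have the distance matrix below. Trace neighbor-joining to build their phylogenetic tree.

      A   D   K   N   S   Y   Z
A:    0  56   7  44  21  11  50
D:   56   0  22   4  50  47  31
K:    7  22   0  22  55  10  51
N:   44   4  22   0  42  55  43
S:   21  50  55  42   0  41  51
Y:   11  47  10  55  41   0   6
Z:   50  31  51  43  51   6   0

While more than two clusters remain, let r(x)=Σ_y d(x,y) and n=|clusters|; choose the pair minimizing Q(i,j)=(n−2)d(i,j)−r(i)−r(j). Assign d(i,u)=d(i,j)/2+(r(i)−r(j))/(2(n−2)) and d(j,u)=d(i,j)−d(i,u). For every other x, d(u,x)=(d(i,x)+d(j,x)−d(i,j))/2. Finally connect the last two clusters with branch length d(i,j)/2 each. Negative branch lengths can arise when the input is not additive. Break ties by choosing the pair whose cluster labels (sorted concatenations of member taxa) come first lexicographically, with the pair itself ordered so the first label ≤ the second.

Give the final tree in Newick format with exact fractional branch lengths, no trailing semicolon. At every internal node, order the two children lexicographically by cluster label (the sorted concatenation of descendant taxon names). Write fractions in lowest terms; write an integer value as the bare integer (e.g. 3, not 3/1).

((((A:7/12,S:245/12):39/4,(Y:-13/2,Z:25/2):15):33/4,(D:2,N:2):133/8):27/16,K:27/16)

step 1: merge (D,N) at d=4, Q=-400; branch lengths D→2, N→2; new cluster DN
  updated: d(A,DN)=48, d(DN,K)=20, d(DN,S)=44, d(DN,Y)=49, d(DN,Z)=35
step 2: merge (Y,Z) at d=6, Q=-286; branch lengths Y→-13/2, Z→25/2; new cluster YZ
  updated: d(A,YZ)=55/2, d(DN,YZ)=39, d(K,YZ)=55/2, d(S,YZ)=43
step 3: merge (A,S) at d=21, Q=-407/2; branch lengths A→7/12, S→245/12; new cluster AS
  updated: d(AS,DN)=71/2, d(AS,K)=41/2, d(AS,YZ)=99/4
step 4: merge (AS,YZ) at d=99/4, Q=-245/2; branch lengths AS→39/4, YZ→15; new cluster ASYZ
  updated: d(ASYZ,DN)=199/8, d(ASYZ,K)=93/8
step 5: merge (ASYZ,DN) at d=199/8, Q=-113/2; branch lengths ASYZ→33/4, DN→133/8; new cluster ADNSYZ
  updated: d(ADNSYZ,K)=27/8
step 6: merge (ADNSYZ,K) at d=27/8; branch lengths ADNSYZ→27/16, K→27/16; new cluster ADKNSYZ
final tree: ((((A:7/12,S:245/12):39/4,(Y:-13/2,Z:25/2):15):33/4,(D:2,N:2):133/8):27/16,K:27/16)
total length: 84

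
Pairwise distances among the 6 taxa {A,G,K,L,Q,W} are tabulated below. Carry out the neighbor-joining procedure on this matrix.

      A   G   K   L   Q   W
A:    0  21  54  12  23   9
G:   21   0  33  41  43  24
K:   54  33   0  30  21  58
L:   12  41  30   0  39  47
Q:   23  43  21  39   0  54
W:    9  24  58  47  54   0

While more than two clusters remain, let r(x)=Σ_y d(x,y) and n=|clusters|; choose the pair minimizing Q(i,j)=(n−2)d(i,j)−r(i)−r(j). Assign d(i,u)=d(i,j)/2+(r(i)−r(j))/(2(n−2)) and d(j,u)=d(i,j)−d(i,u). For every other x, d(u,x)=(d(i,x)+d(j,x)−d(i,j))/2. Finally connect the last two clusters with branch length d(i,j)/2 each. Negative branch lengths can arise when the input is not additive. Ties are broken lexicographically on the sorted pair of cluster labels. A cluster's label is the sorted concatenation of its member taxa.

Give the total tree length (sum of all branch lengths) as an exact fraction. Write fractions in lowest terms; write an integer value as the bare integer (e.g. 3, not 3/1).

1319/16

iteration 1: select K,Q (d=21, Q=-292); attach at lengths (25/2, 17/2); label the merged cluster KQ
  updated: d(A,KQ)=28, d(G,KQ)=55/2, d(KQ,L)=24, d(KQ,W)=91/2
iteration 2: select KQ,L (d=24, Q=-177); attach at lengths (73/6, 71/6); label the merged cluster KLQ
  updated: d(A,KLQ)=8, d(G,KLQ)=89/4, d(KLQ,W)=137/4
iteration 3: select A,W (d=9, Q=-349/4); attach at lengths (-45/16, 189/16); label the merged cluster AW
  updated: d(AW,G)=18, d(AW,KLQ)=133/8
iteration 4: select AW,G (d=18, Q=-455/8); attach at lengths (99/16, 189/16); label the merged cluster AGW
  updated: d(AGW,KLQ)=167/16
iteration 5: select AGW,KLQ (d=167/16); attach at lengths (167/32, 167/32); label the merged cluster AGKLQW
final tree: (((A:-45/16,W:189/16):99/16,G:189/16):167/32,((K:25/2,Q:17/2):73/6,L:71/6):167/32)
total length: 1319/16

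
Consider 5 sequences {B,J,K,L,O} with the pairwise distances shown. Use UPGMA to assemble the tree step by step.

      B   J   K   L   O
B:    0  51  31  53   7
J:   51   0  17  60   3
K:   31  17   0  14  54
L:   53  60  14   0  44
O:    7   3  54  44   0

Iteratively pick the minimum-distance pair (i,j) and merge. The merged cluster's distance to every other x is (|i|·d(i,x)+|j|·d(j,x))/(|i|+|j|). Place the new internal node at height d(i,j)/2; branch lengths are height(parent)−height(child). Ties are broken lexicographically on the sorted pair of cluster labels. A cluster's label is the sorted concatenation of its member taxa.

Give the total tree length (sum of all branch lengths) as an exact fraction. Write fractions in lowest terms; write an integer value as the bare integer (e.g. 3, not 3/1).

iteration 1: select J,O (d=3); attach at lengths (3/2, 3/2); label the merged cluster JO
  updated: d(B,JO)=29, d(JO,K)=71/2, d(JO,L)=52
iteration 2: select K,L (d=14); attach at lengths (7, 7); label the merged cluster KL
  updated: d(B,KL)=42, d(JO,KL)=175/4
iteration 3: select B,JO (d=29); attach at lengths (29/2, 13); label the merged cluster BJO
  updated: d(BJO,KL)=259/6
iteration 4: select BJO,KL (d=259/6); attach at lengths (85/12, 175/12); label the merged cluster BJKLO
final tree: ((B:29/2,(J:3/2,O:3/2):13):85/12,(K:7,L:7):175/12)
total length: 397/6

397/6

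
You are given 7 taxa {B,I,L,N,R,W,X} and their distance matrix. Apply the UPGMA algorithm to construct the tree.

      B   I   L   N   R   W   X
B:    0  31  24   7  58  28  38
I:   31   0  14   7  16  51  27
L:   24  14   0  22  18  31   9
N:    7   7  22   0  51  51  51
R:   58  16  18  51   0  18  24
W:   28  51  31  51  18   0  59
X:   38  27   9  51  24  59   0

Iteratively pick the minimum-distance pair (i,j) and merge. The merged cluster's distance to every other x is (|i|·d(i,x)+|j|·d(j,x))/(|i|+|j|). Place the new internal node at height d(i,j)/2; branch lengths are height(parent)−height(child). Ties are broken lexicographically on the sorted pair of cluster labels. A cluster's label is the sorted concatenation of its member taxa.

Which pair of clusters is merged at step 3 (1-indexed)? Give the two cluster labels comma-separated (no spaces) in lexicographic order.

1. join B+N (d=7) ⇒ BN; edges |B|=7/2, |N|=7/2
  updated: d(BN,I)=19, d(BN,L)=23, d(BN,R)=109/2, d(BN,W)=79/2, d(BN,X)=89/2
2. join L+X (d=9) ⇒ LX; edges |L|=9/2, |X|=9/2
  updated: d(BN,LX)=135/4, d(I,LX)=41/2, d(LX,R)=21, d(LX,W)=45
3. join I+R (d=16) ⇒ IR; edges |I|=8, |R|=8
  updated: d(BN,IR)=147/4, d(IR,LX)=83/4, d(IR,W)=69/2
4. join IR+LX (d=83/4) ⇒ ILRX; edges |IR|=19/8, |LX|=47/8
  updated: d(BN,ILRX)=141/4, d(ILRX,W)=159/4
5. join BN+ILRX (d=141/4) ⇒ BILNRX; edges |BN|=113/8, |ILRX|=29/4
  updated: d(BILNRX,W)=119/3
6. join BILNRX+W (d=119/3) ⇒ BILNRWX; edges |BILNRX|=53/24, |W|=119/6
final tree: (((B:7/2,N:7/2):113/8,((I:8,R:8):19/8,(L:9/2,X:9/2):47/8):29/4):53/24,W:119/6)
total length: 251/3

I,R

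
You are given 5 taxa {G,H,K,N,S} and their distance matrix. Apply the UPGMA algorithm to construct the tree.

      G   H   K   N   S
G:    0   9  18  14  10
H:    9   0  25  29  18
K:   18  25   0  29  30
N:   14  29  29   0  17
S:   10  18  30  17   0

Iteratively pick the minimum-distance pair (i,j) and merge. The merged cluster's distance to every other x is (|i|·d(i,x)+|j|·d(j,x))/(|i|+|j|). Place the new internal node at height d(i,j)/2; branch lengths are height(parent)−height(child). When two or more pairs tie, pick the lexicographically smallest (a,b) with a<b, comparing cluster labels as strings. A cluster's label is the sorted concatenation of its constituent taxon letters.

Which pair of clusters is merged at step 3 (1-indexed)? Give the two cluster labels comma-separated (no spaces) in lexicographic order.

iteration 1: select G,H (d=9); attach at lengths (9/2, 9/2); label the merged cluster GH
  updated: d(GH,K)=43/2, d(GH,N)=43/2, d(GH,S)=14
iteration 2: select GH,S (d=14); attach at lengths (5/2, 7); label the merged cluster GHS
  updated: d(GHS,K)=73/3, d(GHS,N)=20
iteration 3: select GHS,N (d=20); attach at lengths (3, 10); label the merged cluster GHNS
  updated: d(GHNS,K)=51/2
iteration 4: select GHNS,K (d=51/2); attach at lengths (11/4, 51/4); label the merged cluster GHKNS
final tree: ((((G:9/2,H:9/2):5/2,S:7):3,N:10):11/4,K:51/4)
total length: 47

GHS,N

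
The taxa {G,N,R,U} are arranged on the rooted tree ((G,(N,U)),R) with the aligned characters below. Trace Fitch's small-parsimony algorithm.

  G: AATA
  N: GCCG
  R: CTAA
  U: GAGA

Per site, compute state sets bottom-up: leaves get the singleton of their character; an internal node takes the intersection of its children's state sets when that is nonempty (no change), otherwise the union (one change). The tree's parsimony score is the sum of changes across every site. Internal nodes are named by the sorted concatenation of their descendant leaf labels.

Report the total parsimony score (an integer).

8

site 0, node NU: N={G} ∩ U={G} → {G} (+0)
site 0, node GNU: G={A} ∪ NU={G} → {A,G} (+1)
site 0, node GNRU: GNU={A,G} ∪ R={C} → {A,C,G} (+1)
site 1, node NU: N={C} ∪ U={A} → {A,C} (+1)
site 1, node GNU: G={A} ∩ NU={A,C} → {A} (+0)
site 1, node GNRU: GNU={A} ∪ R={T} → {A,T} (+1)
site 2, node NU: N={C} ∪ U={G} → {C,G} (+1)
site 2, node GNU: G={T} ∪ NU={C,G} → {C,G,T} (+1)
site 2, node GNRU: GNU={C,G,T} ∪ R={A} → {A,C,G,T} (+1)
site 3, node NU: N={G} ∪ U={A} → {A,G} (+1)
site 3, node GNU: G={A} ∩ NU={A,G} → {A} (+0)
site 3, node GNRU: GNU={A} ∩ R={A} → {A} (+0)
per-site changes: [2, 2, 3, 1]; total = 8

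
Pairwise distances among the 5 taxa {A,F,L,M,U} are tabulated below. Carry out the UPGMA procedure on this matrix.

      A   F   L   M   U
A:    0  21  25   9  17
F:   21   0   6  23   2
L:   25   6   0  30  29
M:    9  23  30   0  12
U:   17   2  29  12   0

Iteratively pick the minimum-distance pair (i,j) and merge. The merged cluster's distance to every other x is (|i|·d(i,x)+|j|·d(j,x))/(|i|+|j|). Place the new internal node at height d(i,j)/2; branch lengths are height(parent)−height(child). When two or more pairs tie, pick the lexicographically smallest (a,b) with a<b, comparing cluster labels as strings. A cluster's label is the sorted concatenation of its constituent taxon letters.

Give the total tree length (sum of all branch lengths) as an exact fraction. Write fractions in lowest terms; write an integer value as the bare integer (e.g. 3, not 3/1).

1. join F+U (d=2) ⇒ FU; edges |F|=1, |U|=1
  updated: d(A,FU)=19, d(FU,L)=35/2, d(FU,M)=35/2
2. join A+M (d=9) ⇒ AM; edges |A|=9/2, |M|=9/2
  updated: d(AM,FU)=73/4, d(AM,L)=55/2
3. join FU+L (d=35/2) ⇒ FLU; edges |FU|=31/4, |L|=35/4
  updated: d(AM,FLU)=64/3
4. join AM+FLU (d=64/3) ⇒ AFLMU; edges |AM|=37/6, |FLU|=23/12
final tree: ((A:9/2,M:9/2):37/6,((F:1,U:1):31/4,L:35/4):23/12)
total length: 427/12

427/12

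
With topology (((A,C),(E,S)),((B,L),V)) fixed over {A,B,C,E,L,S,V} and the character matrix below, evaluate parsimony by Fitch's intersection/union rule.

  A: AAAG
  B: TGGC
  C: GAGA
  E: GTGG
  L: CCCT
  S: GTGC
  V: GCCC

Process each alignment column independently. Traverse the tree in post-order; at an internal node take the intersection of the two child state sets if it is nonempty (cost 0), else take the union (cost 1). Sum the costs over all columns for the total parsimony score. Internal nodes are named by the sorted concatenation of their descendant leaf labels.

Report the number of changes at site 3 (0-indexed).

4

[col 0] AC: children A:{A}, C:{G} ∪→ {A,G}; cost 1
[col 0] ES: children E:{G}, S:{G} ∩→ {G}; cost 0
[col 0] ACES: children AC:{A,G}, ES:{G} ∩→ {G}; cost 0
[col 0] BL: children B:{T}, L:{C} ∪→ {C,T}; cost 1
[col 0] BLV: children BL:{C,T}, V:{G} ∪→ {C,G,T}; cost 1
[col 0] ABCELSV: children ACES:{G}, BLV:{C,G,T} ∩→ {G}; cost 0
[col 1] AC: children A:{A}, C:{A} ∩→ {A}; cost 0
[col 1] ES: children E:{T}, S:{T} ∩→ {T}; cost 0
[col 1] ACES: children AC:{A}, ES:{T} ∪→ {A,T}; cost 1
[col 1] BL: children B:{G}, L:{C} ∪→ {C,G}; cost 1
[col 1] BLV: children BL:{C,G}, V:{C} ∩→ {C}; cost 0
[col 1] ABCELSV: children ACES:{A,T}, BLV:{C} ∪→ {A,C,T}; cost 1
[col 2] AC: children A:{A}, C:{G} ∪→ {A,G}; cost 1
[col 2] ES: children E:{G}, S:{G} ∩→ {G}; cost 0
[col 2] ACES: children AC:{A,G}, ES:{G} ∩→ {G}; cost 0
[col 2] BL: children B:{G}, L:{C} ∪→ {C,G}; cost 1
[col 2] BLV: children BL:{C,G}, V:{C} ∩→ {C}; cost 0
[col 2] ABCELSV: children ACES:{G}, BLV:{C} ∪→ {C,G}; cost 1
[col 3] AC: children A:{G}, C:{A} ∪→ {A,G}; cost 1
[col 3] ES: children E:{G}, S:{C} ∪→ {C,G}; cost 1
[col 3] ACES: children AC:{A,G}, ES:{C,G} ∩→ {G}; cost 0
[col 3] BL: children B:{C}, L:{T} ∪→ {C,T}; cost 1
[col 3] BLV: children BL:{C,T}, V:{C} ∩→ {C}; cost 0
[col 3] ABCELSV: children ACES:{G}, BLV:{C} ∪→ {C,G}; cost 1
per-site changes: [3, 3, 3, 4]; total = 13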